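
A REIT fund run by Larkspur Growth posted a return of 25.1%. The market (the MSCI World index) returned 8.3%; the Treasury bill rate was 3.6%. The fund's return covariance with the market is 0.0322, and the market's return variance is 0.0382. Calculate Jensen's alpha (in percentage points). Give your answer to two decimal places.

17.54

β = Cov / Var = 0.0322 / 0.0382 = 0.8429
E[R] = Rf + β(Rm − Rf) = 3.6% + 0.8429 × (8.3% − 3.6%) = 7.5616%
α = Rp − E[R] = 25.1% − 7.5616% = 17.5384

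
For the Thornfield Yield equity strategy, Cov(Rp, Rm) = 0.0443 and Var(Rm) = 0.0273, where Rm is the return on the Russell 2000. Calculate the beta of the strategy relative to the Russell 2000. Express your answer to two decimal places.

1.62

β = Cov(Rp, Rm) / Var(Rm) = 0.0443 / 0.0273 = 1.6227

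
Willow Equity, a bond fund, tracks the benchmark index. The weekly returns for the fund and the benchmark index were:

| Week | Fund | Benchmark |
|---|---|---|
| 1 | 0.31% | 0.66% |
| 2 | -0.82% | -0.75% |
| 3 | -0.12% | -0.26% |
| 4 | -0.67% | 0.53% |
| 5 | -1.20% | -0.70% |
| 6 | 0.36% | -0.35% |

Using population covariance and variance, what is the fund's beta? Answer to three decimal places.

0.491

r̄p = -0.3567%,  r̄m = -0.1450%
Cov = Σ(rp − r̄p)(rm − r̄m) / 6 = 0.1499
Var(rm) = Σ(rm − r̄m)² / 6 = 0.3055
β = Cov / Var = 0.1499 / 0.3055 = 0.4907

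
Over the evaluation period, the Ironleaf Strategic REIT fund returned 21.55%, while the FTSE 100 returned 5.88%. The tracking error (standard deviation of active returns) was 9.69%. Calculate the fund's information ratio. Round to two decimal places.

1.62

IR = (Rp − Rb) / TE = (21.55% − 5.88%) / 9.69% = 15.67% / 9.69% = 1.6171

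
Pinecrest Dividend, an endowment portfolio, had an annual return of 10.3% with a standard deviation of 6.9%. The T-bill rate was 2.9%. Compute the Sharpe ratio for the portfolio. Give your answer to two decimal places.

Sharpe = (Rp − Rf) / σp = (10.3% − 2.9%) / 6.9% = 7.40% / 6.9% = 1.0725

1.07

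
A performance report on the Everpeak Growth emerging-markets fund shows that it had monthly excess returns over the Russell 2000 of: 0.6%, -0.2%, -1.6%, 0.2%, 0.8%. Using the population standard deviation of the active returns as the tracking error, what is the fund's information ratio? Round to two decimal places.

-0.05

r̄ = (0.6 − 0.2 − 1.6 + 0.2 + 0.8) / 5 = -0.0400%
Population σ = √[Σ(r − r̄)² / 5] = √[3.6320 / 5] = √0.7264 = 0.8523%
IR = r̄ / tracking error = -0.0400 / 0.8523 = -0.0469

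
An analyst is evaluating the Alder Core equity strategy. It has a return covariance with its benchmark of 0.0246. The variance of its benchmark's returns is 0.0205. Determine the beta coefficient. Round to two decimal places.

β = Cov(Rp, Rm) / Var(Rm) = 0.0246 / 0.0205 = 1.2000

1.20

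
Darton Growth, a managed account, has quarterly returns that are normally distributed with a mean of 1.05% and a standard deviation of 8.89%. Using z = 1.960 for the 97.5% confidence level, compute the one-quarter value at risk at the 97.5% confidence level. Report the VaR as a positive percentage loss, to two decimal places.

VaR (as % loss) = −(μ − z·σ) = −(1.05% − 1.960 × 8.89%) = −(-16.3744%) = 16.3744%

16.37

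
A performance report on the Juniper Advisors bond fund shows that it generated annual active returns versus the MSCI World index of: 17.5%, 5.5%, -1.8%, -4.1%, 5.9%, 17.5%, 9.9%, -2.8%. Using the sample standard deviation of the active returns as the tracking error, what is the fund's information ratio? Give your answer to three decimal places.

0.690

Mean return r̄ = 47.60 / 8 = 5.9500%
Σ(r − r̄)² = (17.5 − 5.9500)² + (5.5 − 5.9500)² + (-1.8 − 5.9500)² + … = 520.2400
σ = √[520.2400 / 7] = 8.6209%
IR = r̄ / tracking error = 5.9500 / 8.6209 = 0.6902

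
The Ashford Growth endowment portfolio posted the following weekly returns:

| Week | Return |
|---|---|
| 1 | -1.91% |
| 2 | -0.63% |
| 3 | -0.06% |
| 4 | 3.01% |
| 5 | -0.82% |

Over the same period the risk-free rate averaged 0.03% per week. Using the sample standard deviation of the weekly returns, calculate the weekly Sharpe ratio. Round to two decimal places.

-0.06

μ = (-1.91 − 0.63 − 0.06 + 3.01 − 0.82) / 5 = -0.410 / 5 = -0.0820%
Sample std dev = √[13.7475 / 4] = 1.8539%
Sharpe = (μ − rf) / σ = (-0.0820 − 0.03) / 1.8539 = -0.1120 / 1.8539 = -0.0604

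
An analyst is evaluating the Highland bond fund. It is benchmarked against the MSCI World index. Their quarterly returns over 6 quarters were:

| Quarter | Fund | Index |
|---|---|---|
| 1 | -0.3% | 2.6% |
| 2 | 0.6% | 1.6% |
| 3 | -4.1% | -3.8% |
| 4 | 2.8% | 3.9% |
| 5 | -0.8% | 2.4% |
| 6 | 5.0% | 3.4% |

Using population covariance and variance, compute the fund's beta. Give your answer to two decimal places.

0.93

r̄p = 0.5333%,  r̄m = 1.6833%
Cov = Σ(rp − r̄p)(rm − r̄m) / 6 = 6.0622
Var(rm) = Σ(rm − r̄m)² / 6 = 6.5481
β = Cov / Var = 6.0622 / 6.5481 = 0.9258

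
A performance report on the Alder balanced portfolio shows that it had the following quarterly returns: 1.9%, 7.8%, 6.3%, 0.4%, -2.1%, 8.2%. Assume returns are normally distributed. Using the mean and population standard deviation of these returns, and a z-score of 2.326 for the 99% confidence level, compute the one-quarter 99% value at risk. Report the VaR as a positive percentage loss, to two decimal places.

5.34

r̄ = (1.9 + 7.8 + 6.3 + 0.4 − 2.1 + 8.2) / 6 = 3.7500%
Population std dev = √[91.5750 / 6] = 3.9067%
VaR = −(r̄ − z·σ) = −(3.7500 − 2.326 × 3.9067) = −(-5.3370) = 5.3370%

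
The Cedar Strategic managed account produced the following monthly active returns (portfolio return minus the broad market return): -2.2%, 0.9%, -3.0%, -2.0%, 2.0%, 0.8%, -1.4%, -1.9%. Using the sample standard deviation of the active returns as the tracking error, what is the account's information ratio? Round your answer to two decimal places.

-0.47

Mean return r̄ = -6.80 / 8 = -0.8500%
Σ(r − r̄)² = (-2.2 − (-0.8500))² + (0.9 − (-0.8500))² + (-3 − (-0.8500))² + … = 23.0800
sample σ = √(23.0800 / 7) = √3.2971 = 1.8158%
IR = r̄ / tracking error = -0.8500 / 1.8158 = -0.4681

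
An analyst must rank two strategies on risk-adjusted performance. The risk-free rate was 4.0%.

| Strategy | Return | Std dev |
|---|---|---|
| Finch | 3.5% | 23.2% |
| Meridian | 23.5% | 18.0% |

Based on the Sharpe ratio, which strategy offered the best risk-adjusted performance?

Finch: Sharpe ratio = (3.5% − 4.0%) / 23.2% = -0.022
Meridian: Sharpe ratio = (23.5% − 4.0%) / 18.0% = 1.083
Highest: Meridian (1.083).

Meridian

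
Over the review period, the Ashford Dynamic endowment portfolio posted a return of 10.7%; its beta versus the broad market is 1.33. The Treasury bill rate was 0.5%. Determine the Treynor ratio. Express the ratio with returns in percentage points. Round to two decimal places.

Treynor = (Rp − Rf) / β = (10.7% − 0.5%) / 1.33 = 10.20 / 1.33 = 7.6692

7.67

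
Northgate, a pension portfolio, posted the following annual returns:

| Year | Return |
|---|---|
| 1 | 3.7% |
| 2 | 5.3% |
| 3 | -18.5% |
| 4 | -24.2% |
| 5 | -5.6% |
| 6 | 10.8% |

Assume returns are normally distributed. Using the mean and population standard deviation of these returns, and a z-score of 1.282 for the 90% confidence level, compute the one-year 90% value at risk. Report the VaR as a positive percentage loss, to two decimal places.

r̄ = (3.7 + 5.3 − 18.5 − 24.2 − 5.6 + 10.8) / 6 = -28.50 / 6 = -4.7500%
Population σ = √[Σ(r − r̄)² / 6] = √[982.2950 / 6] = √163.7158 = 12.7951%
VaR = −(r̄ − z·σ) = −(-4.7500 − 1.282 × 12.7951) = −(-21.1533) = 21.1533%

21.15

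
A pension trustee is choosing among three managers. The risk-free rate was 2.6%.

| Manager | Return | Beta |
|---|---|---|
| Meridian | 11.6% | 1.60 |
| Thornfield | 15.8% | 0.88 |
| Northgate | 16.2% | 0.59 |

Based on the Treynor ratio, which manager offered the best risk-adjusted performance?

Northgate

Meridian: Treynor = (11.6% − 2.6%) / 1.60 = 5.625
Thornfield: Treynor = (15.8% − 2.6%) / 0.88 = 15.000
Northgate: Treynor = (16.2% − 2.6%) / 0.59 = 23.051
Highest: Northgate (23.051).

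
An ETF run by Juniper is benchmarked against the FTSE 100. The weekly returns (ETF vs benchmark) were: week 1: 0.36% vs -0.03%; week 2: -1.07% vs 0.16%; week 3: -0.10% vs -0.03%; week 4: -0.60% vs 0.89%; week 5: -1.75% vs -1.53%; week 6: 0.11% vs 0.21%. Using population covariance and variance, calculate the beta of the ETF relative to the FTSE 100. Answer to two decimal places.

r̄p = -0.5083%,  r̄m = -0.0550%
Cov = Σ(rp − r̄p)(rm − r̄m) / 6 = 0.3033
Var(rm) = Σ(rm − r̄m)² / 6 = 0.5311
β = Cov / Var = 0.3033 / 0.5311 = 0.5711

0.57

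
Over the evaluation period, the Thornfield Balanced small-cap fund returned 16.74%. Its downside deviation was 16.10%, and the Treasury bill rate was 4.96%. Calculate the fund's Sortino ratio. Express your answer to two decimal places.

Sortino = (Rp − Rf) / σd = (16.74% − 4.96%) / 16.10% = 11.78% / 16.10% = 0.7317

0.73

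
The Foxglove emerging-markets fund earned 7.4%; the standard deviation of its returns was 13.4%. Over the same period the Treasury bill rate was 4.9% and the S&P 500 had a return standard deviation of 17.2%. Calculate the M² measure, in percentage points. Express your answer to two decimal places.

Sharpe = (Rp − Rf) / σp = (7.4% − 4.9%) / 13.4% = 0.1866
M² = Rf + Sharpe × σm = 4.9% + 0.1866 × 17.2% = 8.1095%

8.11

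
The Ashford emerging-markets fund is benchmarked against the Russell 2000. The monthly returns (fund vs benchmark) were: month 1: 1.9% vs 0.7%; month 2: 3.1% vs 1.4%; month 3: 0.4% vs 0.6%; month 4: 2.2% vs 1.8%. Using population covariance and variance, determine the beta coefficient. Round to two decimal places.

r̄p = 1.9000%,  r̄m = 1.1250%
Cov = Σ(rp − r̄p)(rm − r̄m) / 4 = 0.3300
Var(rm) = Σ(rm − r̄m)² / 4 = 0.2469
β = Cov / Var = 0.3300 / 0.2469 = 1.3366

1.34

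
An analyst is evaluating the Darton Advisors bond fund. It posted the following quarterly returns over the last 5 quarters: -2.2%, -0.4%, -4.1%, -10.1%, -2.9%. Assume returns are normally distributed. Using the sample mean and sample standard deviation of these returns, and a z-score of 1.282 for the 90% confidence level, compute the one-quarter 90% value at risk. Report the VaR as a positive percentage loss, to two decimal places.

8.68

Mean return r̄ = -19.70 / 5 = -3.9400%
Σ(r − r̄)² = (-2.2 − (-3.9400))² + (-0.4 − (-3.9400))² + … = 54.6120
σ = √[54.6120 / 4] = 3.6950%
VaR = −(r̄ − z·σ) = −(-3.9400 − 1.282 × 3.6950) = −(-8.6770) = 8.6770%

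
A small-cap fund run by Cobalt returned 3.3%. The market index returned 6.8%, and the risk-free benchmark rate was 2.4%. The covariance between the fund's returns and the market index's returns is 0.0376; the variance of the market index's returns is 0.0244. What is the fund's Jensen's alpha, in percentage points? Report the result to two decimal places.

-5.88

β = Cov / Var = 0.0376 / 0.0244 = 1.5410
E[R] = Rf + β(Rm − Rf) = 2.4% + 1.5410 × (6.8% − 2.4%) = 9.1804%
α = Rp − E[R] = 3.3% − 9.1804% = -5.8804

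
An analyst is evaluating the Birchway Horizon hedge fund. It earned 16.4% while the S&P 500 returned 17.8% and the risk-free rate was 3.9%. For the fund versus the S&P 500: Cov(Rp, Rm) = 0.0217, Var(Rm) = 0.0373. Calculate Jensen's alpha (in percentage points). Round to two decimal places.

β = Cov / Var = 0.0217 / 0.0373 = 0.5818
E[R] = Rf + β(Rm − Rf) = 3.9% + 0.5818 × (17.8% − 3.9%) = 11.9870%
α = Rp − E[R] = 16.4% − 11.9870% = 4.4130

4.41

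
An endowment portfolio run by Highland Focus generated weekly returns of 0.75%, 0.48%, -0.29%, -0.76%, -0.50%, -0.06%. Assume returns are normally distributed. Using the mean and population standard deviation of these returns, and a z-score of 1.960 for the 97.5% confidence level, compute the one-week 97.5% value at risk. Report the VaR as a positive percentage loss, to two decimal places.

μ = (0.75 + 0.48 − 0.29 − 0.76 − 0.5 − 0.06) / 6 = -0.0633%
Population std dev = √[1.6841 / 6] = 0.5298%
VaR = −(μ − z·σ) = −(-0.0633 − 1.960 × 0.5298) = −(-1.1017) = 1.1017%

1.10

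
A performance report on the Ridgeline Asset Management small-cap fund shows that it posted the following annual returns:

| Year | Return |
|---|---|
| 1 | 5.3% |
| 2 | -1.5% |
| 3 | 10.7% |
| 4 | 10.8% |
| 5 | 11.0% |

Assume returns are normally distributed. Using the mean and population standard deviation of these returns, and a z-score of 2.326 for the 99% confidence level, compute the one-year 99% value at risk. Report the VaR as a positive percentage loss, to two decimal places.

r̄ = (5.3 − 1.5 + 10.7 + 10.8 + 11) / 5 = 7.2600%
Population std dev = √[118.9320 / 5] = 4.8771%
VaR = −(r̄ − z·σ) = −(7.2600 − 2.326 × 4.8771) = −(-4.0841) = 4.0841%

4.08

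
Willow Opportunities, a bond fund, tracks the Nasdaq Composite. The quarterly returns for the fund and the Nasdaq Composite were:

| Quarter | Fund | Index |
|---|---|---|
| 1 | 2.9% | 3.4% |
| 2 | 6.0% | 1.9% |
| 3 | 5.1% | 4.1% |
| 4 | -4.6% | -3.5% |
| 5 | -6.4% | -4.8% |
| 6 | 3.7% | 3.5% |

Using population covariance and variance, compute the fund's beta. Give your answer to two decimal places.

1.27

r̄p = 1.1167%,  r̄m = 0.7667%
Cov = Σ(rp − r̄p)(rm − r̄m) / 6 = 16.1339
Var(rm) = Σ(rm − r̄m)² / 6 = 12.6656
β = Cov / Var = 16.1339 / 12.6656 = 1.2738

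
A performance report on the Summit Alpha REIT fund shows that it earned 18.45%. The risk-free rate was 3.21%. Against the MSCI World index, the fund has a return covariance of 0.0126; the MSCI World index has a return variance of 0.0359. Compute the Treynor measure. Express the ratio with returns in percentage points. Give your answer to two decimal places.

43.42

β = Cov / Var = 0.0126 / 0.0359 = 0.3510
Treynor = (Rp − Rf) / β = (18.45% − 3.21%) / 0.3510 = 15.24 / 0.3510 = 43.4188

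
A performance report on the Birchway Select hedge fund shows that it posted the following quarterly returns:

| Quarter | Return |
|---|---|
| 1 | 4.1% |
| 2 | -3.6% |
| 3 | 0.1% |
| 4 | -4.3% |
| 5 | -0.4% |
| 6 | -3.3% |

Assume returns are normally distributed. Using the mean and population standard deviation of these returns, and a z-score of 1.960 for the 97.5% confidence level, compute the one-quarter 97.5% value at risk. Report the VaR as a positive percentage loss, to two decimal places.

r̄ = (4.1 − 3.6 + 0.1 − 4.3 − 0.4 − 3.3) / 6 = -1.2333%
Population std dev = √[50.1933 / 6] = 2.8923%
VaR = −(r̄ − z·σ) = −(-1.2333 − 1.960 × 2.8923) = −(-6.9022) = 6.9022%

6.90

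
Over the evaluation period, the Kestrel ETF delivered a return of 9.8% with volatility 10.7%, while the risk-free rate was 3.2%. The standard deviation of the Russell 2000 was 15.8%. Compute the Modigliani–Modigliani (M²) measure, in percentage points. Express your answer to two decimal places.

12.95

Sharpe = (Rp − Rf) / σp = (9.8% − 3.2%) / 10.7% = 0.6168
M² = Rf + Sharpe × σm = 3.2% + 0.6168 × 15.8% = 12.9454%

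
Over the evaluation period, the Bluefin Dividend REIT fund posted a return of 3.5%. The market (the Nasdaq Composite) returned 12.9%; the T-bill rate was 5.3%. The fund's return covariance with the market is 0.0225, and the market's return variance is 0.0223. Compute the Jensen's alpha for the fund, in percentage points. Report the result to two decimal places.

β = Cov / Var = 0.0225 / 0.0223 = 1.0090
E[R] = Rf + β(Rm − Rf) = 5.3% + 1.0090 × (12.9% − 5.3%) = 12.9684%
α = Rp − E[R] = 3.5% − 12.9684% = -9.4684

-9.47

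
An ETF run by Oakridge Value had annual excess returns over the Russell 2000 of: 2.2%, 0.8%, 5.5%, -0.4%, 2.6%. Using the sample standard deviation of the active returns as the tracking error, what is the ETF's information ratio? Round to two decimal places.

Mean return r̄ = 10.70 / 5 = 2.1400%
Σ(r − r̄)² = 19.7520; sample σ = √(19.7520/4) = 2.2222%
IR = r̄ / tracking error = 2.1400 / 2.2222 = 0.9630

0.96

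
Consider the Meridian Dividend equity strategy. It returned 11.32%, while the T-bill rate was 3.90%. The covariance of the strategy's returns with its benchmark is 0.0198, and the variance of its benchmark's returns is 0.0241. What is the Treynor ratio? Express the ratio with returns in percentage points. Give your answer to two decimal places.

β = Cov / Var = 0.0198 / 0.0241 = 0.8216
Treynor = (Rp − Rf) / β = (11.32% − 3.90%) / 0.8216 = 7.42 / 0.8216 = 9.0312

9.03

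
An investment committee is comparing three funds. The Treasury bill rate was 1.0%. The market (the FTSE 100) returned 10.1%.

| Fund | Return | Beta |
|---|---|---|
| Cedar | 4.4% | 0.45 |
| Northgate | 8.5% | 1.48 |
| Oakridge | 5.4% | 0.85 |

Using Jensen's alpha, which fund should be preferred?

Cedar: α = 4.4% − [1.0% + 0.45 × (10.1% − 1.0%)] = -0.695
Northgate: α = 8.5% − [1.0% + 1.48 × (10.1% − 1.0%)] = -5.968
Oakridge: α = 5.4% − [1.0% + 0.85 × (10.1% − 1.0%)] = -3.335
Highest: Cedar (-0.695).

Cedar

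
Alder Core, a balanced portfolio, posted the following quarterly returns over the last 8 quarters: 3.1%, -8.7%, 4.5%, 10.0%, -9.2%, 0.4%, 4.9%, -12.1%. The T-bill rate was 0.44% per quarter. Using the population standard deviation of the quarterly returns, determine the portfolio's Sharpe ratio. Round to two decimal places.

μ = (3.1 − 8.7 + 4.5 + 10 − 9.2 + 0.4 + 4.9 − 12.1) / 8 = -7.10 / 8 = -0.8875%
Population σ = √[Σ(r − μ)² / 8] = √[454.4688 / 8] = √56.8086 = 7.5371%
Sharpe = (μ − rf) / σ = (-0.8875 − 0.44) / 7.5371 = -1.3275 / 7.5371 = -0.1761

-0.18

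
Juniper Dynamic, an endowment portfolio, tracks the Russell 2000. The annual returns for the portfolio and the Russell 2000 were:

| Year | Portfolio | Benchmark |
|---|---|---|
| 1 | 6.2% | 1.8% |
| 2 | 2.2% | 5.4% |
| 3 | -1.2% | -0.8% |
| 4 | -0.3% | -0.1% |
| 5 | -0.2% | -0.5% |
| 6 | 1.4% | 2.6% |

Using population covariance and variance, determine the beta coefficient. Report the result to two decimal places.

r̄p = 1.3500%,  r̄m = 1.4000%
Cov = Σ(rp − r̄p)(rm − r̄m) / 6 = 2.7383
Var(rm) = Σ(rm − r̄m)² / 6 = 4.7167
β = Cov / Var = 2.7383 / 4.7167 = 0.5806

0.58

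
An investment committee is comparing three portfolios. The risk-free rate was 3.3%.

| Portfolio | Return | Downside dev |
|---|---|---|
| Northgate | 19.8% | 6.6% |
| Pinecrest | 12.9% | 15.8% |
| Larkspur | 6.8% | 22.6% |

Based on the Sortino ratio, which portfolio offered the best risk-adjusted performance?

Northgate

Northgate: Sortino ratio = (19.8% − 3.3%) / 6.6% = 2.500
Pinecrest: Sortino ratio = (12.9% − 3.3%) / 15.8% = 0.608
Larkspur: Sortino ratio = (6.8% − 3.3%) / 22.6% = 0.155
Highest: Northgate (2.500).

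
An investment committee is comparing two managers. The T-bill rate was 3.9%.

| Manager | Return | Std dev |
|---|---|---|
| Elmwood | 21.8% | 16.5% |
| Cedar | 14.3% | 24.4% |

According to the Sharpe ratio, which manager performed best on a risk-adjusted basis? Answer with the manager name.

Elmwood: Sharpe ratio = (21.8% − 3.9%) / 16.5% = 1.085
Cedar: Sharpe ratio = (14.3% − 3.9%) / 24.4% = 0.426
Highest: Elmwood (1.085).

Elmwood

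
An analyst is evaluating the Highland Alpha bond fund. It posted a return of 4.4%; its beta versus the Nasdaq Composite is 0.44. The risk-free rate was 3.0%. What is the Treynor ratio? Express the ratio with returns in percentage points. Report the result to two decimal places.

3.18

Treynor = (Rp − Rf) / β = (4.4% − 3.0%) / 0.44 = 1.40 / 0.44 = 3.1818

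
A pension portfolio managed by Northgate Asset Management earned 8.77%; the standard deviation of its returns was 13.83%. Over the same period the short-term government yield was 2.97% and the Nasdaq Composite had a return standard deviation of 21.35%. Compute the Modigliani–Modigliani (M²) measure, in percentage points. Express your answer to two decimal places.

11.92

Sharpe = (Rp − Rf) / σp = (8.77% − 2.97%) / 13.83% = 0.4194
M² = Rf + Sharpe × σm = 2.97% + 0.4194 × 21.35% = 11.9242%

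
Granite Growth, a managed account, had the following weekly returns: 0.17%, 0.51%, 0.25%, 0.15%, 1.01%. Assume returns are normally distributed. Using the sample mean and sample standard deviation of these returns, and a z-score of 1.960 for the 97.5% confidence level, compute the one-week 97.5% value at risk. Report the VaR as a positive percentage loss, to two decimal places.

Mean return μ = 2.090 / 5 = 0.4180%
Σ(r − μ)² = 0.5205; sample σ = √(0.5205/4) = 0.3607%
VaR = −(μ − z·σ) = −(0.4180 − 1.960 × 0.3607) = −(-0.2890) = 0.2890%

0.29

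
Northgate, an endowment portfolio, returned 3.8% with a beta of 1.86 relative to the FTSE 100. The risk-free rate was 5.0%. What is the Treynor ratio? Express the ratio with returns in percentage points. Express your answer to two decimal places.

-0.65

Treynor = (Rp − Rf) / β = (3.8% − 5.0%) / 1.86 = -1.20 / 1.86 = -0.6452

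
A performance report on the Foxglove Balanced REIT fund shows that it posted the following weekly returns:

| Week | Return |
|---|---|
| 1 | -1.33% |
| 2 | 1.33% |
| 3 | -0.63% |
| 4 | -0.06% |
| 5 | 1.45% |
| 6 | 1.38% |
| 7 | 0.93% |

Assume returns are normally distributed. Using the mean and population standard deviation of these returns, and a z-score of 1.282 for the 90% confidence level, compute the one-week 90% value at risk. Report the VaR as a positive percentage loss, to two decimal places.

0.89

Mean return μ = 3.070 / 7 = 0.4386%
Population std dev = √[7.4637 / 7] = 1.0326%
VaR = −(μ − z·σ) = −(0.4386 − 1.282 × 1.0326) = −(-0.8852) = 0.8852%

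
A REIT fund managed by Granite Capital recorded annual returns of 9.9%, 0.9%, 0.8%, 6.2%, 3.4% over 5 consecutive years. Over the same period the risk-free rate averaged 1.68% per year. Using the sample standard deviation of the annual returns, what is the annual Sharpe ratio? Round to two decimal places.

Mean return r̄ = 21.20 / 5 = 4.2400%
Sample σ = √[Σ(r − r̄)² / 4] = √[59.5720 / 4] = √14.8930 = 3.8591%
Sharpe = (r̄ − rf) / σ = (4.2400 − 1.68) / 3.8591 = 2.5600 / 3.8591 = 0.6634

0.66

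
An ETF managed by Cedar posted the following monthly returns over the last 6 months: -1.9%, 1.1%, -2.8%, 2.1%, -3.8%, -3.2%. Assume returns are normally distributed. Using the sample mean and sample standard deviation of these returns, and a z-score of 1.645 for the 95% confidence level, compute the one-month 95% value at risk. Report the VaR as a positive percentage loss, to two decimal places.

5.43

r̄ = (-1.9 + 1.1 − 2.8 + 2.1 − 3.8 − 3.2) / 6 = -1.4167%
Σ(r − r̄)² = 29.7083; sample σ = √(29.7083/5) = 2.4376%
VaR = −(r̄ − z·σ) = −(-1.4167 − 1.645 × 2.4376) = −(-5.4266) = 5.4266%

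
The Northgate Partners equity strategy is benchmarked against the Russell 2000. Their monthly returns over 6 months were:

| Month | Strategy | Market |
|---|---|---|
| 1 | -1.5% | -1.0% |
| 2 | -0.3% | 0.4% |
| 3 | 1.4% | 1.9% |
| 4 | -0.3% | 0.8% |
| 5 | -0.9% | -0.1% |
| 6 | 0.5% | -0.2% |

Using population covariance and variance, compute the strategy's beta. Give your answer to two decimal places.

r̄p = -0.1833%,  r̄m = 0.3000%
Cov = Σ(rp − r̄p)(rm − r̄m) / 6 = 0.6867
Var(rm) = Σ(rm − r̄m)² / 6 = 0.8200
β = Cov / Var = 0.6867 / 0.8200 = 0.8374

0.84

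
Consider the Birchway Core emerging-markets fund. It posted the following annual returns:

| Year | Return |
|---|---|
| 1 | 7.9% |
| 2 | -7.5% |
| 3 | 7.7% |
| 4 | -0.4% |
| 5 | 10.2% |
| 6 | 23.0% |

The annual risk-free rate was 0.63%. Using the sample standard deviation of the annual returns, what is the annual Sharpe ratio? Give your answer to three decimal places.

r̄ = (7.9 − 7.5 + 7.7 − 0.4 + 10.2 + 23) / 6 = 6.8167%
Sample σ = √[Σ(r − r̄)² / 5] = √[532.3483 / 5] = √106.4697 = 10.3184%
Sharpe = (r̄ − rf) / σ = (6.8167 − 0.63) / 10.3184 = 6.1867 / 10.3184 = 0.5996

0.600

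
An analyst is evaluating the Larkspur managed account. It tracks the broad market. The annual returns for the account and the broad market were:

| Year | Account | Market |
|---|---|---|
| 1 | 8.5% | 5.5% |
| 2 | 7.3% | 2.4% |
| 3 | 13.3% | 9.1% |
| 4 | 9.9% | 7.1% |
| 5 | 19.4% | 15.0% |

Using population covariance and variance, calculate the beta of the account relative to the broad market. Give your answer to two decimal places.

r̄p = 11.6800%,  r̄m = 7.8200%
Cov = Σ(rp − r̄p)(rm − r̄m) / 5 = 17.9804
Var(rm) = Σ(rm − r̄m)² / 5 = 17.6936
β = Cov / Var = 17.9804 / 17.6936 = 1.0162

1.02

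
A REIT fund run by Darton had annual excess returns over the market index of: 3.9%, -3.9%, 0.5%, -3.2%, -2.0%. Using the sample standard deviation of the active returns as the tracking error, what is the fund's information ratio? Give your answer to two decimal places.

-0.30

μ = (3.9 − 3.9 + 0.5 − 3.2 − 2) / 5 = -0.9400%
Σ(r − μ)² = (3.9 − (-0.9400))² + (-3.9 − (-0.9400))² + (0.5 − (-0.9400))² + … = 40.4920
sample σ = √(40.4920 / 4) = √10.1230 = 3.1817%
IR = μ / tracking error = -0.9400 / 3.1817 = -0.2954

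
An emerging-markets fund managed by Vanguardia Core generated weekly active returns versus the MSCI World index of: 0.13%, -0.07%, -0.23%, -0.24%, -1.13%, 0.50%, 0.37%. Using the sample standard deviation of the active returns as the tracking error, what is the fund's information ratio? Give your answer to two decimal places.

r̄ = (0.13 − 0.07 − 0.23 − 0.24 − 1.13 + 0.5 + 0.37) / 7 = -0.670 / 7 = -0.0957%
Σ(r − r̄)² = (0.13 − (-0.0957))² + (-0.07 − (-0.0957))² + (-0.23 − (-0.0957))² + … = 1.7320
sample σ = √(1.7320 / 6) = √0.2887 = 0.5373%
IR = r̄ / tracking error = -0.0957 / 0.5373 = -0.1781

-0.18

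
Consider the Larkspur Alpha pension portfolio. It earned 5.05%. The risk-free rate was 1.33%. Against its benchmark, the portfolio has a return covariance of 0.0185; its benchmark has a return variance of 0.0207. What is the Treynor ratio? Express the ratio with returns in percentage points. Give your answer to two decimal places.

β = Cov / Var = 0.0185 / 0.0207 = 0.8937
Treynor = (Rp − Rf) / β = (5.05% − 1.33%) / 0.8937 = 3.72 / 0.8937 = 4.1625

4.16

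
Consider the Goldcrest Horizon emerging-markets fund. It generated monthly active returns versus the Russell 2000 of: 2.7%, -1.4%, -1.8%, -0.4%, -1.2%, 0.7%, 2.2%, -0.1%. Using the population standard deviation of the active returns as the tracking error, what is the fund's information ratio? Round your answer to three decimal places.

μ = (2.7 − 1.4 − 1.8 − 0.4 − 1.2 + 0.7 + 2.2 − 0.1) / 8 = 0.70 / 8 = 0.0875%
Σ(r − μ)² = (2.7 − 0.0875)² + (-1.4 − 0.0875)² + (-1.8 − 0.0875)² + … = 19.3688
population σ = √(19.3688 / 8) = √2.4211 = 1.5560%
IR = μ / tracking error = 0.0875 / 1.5560 = 0.0562

0.056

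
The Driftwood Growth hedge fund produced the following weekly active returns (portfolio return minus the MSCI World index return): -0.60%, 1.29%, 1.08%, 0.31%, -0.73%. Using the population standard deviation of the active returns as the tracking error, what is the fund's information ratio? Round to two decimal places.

Mean return r̄ = 1.350 / 5 = 0.2700%
Σ(r − r̄)² = 3.4550; population σ = √(3.4550/5) = 0.8313%
IR = r̄ / tracking error = 0.2700 / 0.8313 = 0.3248

0.32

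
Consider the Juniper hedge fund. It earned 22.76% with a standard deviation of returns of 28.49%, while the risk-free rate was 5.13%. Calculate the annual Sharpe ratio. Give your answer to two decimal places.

0.62

Sharpe = (Rp − Rf) / σp = (22.76% − 5.13%) / 28.49% = 17.63% / 28.49% = 0.6188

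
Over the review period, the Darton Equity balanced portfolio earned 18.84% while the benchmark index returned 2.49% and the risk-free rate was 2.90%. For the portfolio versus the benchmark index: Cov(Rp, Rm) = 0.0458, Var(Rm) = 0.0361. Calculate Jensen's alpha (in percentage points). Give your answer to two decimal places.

16.46

β = Cov / Var = 0.0458 / 0.0361 = 1.2687
E[R] = Rf + β(Rm − Rf) = 2.90% + 1.2687 × (2.49% − 2.90%) = 2.3798%
α = Rp − E[R] = 18.84% − 2.3798% = 16.4602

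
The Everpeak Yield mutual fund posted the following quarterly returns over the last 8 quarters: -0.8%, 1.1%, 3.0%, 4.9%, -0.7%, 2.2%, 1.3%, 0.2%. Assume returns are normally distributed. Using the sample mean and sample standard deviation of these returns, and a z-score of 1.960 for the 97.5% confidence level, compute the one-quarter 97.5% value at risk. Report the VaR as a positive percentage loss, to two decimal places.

r̄ = (-0.8 + 1.1 + 3 + 4.9 − 0.7 + 2.2 + 1.3 + 0.2) / 8 = 11.20 / 8 = 1.4000%
Σ(r − r̄)² = 26.2400; sample σ = √(26.2400/7) = 1.9361%
VaR = −(r̄ − z·σ) = −(1.4000 − 1.960 × 1.9361) = −(-2.3948) = 2.3948%

2.39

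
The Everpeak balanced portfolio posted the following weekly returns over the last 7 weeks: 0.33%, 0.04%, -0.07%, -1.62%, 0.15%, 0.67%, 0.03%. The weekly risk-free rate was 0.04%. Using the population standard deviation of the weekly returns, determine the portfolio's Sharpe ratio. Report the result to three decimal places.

-0.159

r̄ = (0.33 + 0.04 − 0.07 − 1.62 + 0.15 + 0.67 + 0.03) / 7 = -0.470 / 7 = -0.0671%
Σ(r − r̄)² = 3.1805; population σ = √(3.1805/7) = 0.6741%
Sharpe = (r̄ − rf) / σ = (-0.0671 − 0.04) / 0.6741 = -0.1071 / 0.6741 = -0.1589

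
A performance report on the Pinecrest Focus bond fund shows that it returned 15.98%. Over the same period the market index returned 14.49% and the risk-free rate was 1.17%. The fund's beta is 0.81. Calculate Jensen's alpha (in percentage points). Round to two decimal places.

CAPM expected return = Rf + β(Rm − Rf) = 1.17% + 0.81 × (14.49% − 1.17%) = 1.17 + 0.81 × 13.32 = 11.9592%
Jensen's α = Rp − E[R] = 15.98% − 11.9592% = 4.0208

4.02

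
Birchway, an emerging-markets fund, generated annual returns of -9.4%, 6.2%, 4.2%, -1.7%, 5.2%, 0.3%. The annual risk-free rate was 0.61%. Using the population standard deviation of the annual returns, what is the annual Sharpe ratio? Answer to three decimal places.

0.036

μ = (-9.4 + 6.2 + 4.2 − 1.7 + 5.2 + 0.3) / 6 = 4.80 / 6 = 0.8000%
Σ(r − μ)² = 170.6200; population σ = √(170.6200/6) = 5.3326%
Sharpe = (μ − rf) / σ = (0.8000 − 0.61) / 5.3326 = 0.1900 / 5.3326 = 0.0356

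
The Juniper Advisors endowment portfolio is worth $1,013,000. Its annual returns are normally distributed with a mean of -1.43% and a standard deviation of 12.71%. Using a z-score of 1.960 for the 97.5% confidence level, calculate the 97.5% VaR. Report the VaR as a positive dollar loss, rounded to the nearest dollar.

$266,840

Return at the 97.5% tail: μ − z·σ = -1.43% − 1.960 × 12.71% = -1.43 − 24.9116 = -26.3416%
VaR = −(-26.3416%) × $1,013,000 = 26.3416% × $1,013,000 = $266,840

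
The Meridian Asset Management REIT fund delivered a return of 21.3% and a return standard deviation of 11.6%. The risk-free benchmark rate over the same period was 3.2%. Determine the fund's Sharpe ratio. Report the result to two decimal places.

Sharpe = (Rp − Rf) / σp = (21.3% − 3.2%) / 11.6% = 18.10% / 11.6% = 1.5603

1.56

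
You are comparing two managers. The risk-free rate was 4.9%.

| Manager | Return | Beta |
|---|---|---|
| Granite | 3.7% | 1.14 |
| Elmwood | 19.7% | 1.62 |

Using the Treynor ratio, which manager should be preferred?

Granite: Treynor = (3.7% − 4.9%) / 1.14 = -1.053
Elmwood: Treynor = (19.7% − 4.9%) / 1.62 = 9.136
Highest: Elmwood (9.136).

Elmwood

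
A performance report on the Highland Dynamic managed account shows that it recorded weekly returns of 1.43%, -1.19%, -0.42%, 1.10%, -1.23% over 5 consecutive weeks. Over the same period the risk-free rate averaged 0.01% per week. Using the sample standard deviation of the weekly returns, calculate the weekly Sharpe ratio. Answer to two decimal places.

-0.06

r̄ = (1.43 − 1.19 − 0.42 + 1.1 − 1.23) / 5 = -0.0620%
Sample std dev = √[6.3411 / 4] = 1.2591%
Sharpe = (r̄ − rf) / σ = (-0.0620 − 0.01) / 1.2591 = -0.0720 / 1.2591 = -0.0572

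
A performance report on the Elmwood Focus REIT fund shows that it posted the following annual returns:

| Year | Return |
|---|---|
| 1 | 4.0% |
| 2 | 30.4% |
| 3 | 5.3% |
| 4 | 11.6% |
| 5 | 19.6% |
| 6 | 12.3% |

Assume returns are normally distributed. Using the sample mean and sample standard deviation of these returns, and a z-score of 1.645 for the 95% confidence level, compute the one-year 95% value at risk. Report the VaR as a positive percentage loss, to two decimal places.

2.33

Mean return r̄ = 83.20 / 6 = 13.8667%
Sample σ = √[Σ(r − r̄)² / 5] = √[484.5533 / 5] = √96.9107 = 9.8443%
VaR = −(r̄ − z·σ) = −(13.8667 − 1.645 × 9.8443) = −(-2.3272) = 2.3272%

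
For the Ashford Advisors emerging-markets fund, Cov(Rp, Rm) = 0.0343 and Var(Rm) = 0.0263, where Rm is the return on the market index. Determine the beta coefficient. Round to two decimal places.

1.30

β = Cov(Rp, Rm) / Var(Rm) = 0.0343 / 0.0263 = 1.3042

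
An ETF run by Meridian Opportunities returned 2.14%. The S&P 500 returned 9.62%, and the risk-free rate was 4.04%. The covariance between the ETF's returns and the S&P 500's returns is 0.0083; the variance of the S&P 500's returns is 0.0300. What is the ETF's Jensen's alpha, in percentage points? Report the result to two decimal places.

-3.44

β = Cov / Var = 0.0083 / 0.0300 = 0.2767
E[R] = Rf + β(Rm − Rf) = 4.04% + 0.2767 × (9.62% − 4.04%) = 5.5840%
α = Rp − E[R] = 2.14% − 5.5840% = -3.4440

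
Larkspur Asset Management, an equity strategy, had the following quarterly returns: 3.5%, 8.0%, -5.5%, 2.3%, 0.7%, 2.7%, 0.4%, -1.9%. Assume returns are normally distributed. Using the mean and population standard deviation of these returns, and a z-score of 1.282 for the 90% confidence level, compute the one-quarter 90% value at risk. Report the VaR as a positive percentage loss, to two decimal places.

Mean return μ = 10.20 / 8 = 1.2750%
Σ(r − μ)² = 110.3350; population σ = √(110.3350/8) = 3.7137%
VaR = −(μ − z·σ) = −(1.2750 − 1.282 × 3.7137) = −(-3.4860) = 3.4860%

3.49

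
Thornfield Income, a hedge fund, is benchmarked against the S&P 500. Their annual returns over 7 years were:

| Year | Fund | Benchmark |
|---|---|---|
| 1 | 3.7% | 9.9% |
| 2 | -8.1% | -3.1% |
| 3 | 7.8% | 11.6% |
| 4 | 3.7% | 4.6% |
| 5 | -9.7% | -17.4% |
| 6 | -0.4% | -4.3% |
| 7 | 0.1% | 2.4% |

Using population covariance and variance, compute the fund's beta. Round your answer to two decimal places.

0.58

r̄p = -0.4143%,  r̄m = 0.5286%
Cov = Σ(rp − r̄p)(rm − r̄m) / 7 = 48.7876
Var(rm) = Σ(rm − r̄m)² / 7 = 84.0563
β = Cov / Var = 48.7876 / 84.0563 = 0.5804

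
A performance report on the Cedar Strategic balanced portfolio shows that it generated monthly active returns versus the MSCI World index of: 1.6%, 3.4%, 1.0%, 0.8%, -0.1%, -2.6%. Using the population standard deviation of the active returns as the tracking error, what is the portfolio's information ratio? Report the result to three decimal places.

0.377

r̄ = (1.6 + 3.4 + 1 + 0.8 − 0.1 − 2.6) / 6 = 0.6833%
Σ(r − r̄)² = 19.7283; population σ = √(19.7283/6) = 1.8133%
IR = r̄ / tracking error = 0.6833 / 1.8133 = 0.3768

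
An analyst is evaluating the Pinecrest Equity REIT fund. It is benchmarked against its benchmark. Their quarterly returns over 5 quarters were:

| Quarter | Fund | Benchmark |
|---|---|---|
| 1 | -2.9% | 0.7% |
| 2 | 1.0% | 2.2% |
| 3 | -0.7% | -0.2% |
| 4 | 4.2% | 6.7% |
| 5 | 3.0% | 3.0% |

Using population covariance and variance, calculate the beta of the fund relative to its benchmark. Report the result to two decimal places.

r̄p = 0.9200%,  r̄m = 2.4800%
Cov = Σ(rp − r̄p)(rm − r̄m) / 5 = 5.2084
Var(rm) = Σ(rm − r̄m)² / 5 = 5.7016
β = Cov / Var = 5.2084 / 5.7016 = 0.9135

0.91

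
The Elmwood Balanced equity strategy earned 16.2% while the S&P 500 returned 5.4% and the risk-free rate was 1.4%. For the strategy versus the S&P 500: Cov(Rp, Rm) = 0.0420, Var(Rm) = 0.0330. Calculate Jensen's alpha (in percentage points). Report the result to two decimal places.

9.71

β = Cov / Var = 0.0420 / 0.0330 = 1.2727
E[R] = Rf + β(Rm − Rf) = 1.4% + 1.2727 × (5.4% − 1.4%) = 6.4908%
α = Rp − E[R] = 16.2% − 6.4908% = 9.7092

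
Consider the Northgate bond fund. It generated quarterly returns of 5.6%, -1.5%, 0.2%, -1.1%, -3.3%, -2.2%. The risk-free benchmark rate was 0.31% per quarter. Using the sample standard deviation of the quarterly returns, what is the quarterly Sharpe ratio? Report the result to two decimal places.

-0.22

r̄ = (5.6 − 1.5 + 0.2 − 1.1 − 3.3 − 2.2) / 6 = -2.30 / 6 = -0.3833%
Sample σ = √[Σ(r − r̄)² / 5] = √[49.7083 / 5] = √9.9417 = 3.1530%
Sharpe = (r̄ − rf) / σ = (-0.3833 − 0.31) / 3.1530 = -0.6933 / 3.1530 = -0.2199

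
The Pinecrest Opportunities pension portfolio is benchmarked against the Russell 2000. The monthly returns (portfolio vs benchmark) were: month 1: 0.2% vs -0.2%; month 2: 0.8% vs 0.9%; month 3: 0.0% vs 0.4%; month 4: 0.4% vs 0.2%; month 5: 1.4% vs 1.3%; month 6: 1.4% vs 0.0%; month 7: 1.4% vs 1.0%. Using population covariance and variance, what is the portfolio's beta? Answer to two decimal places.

r̄p = 0.8000%,  r̄m = 0.5143%
Cov = Σ(rp − r̄p)(rm − r̄m) / 7 = 0.1571
Var(rm) = Σ(rm − r̄m)² / 7 = 0.2698
β = Cov / Var = 0.1571 / 0.2698 = 0.5823

0.58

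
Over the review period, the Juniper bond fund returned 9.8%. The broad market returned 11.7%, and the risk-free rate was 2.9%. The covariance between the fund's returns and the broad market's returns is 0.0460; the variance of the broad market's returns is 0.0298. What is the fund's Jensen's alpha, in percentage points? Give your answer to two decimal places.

β = Cov / Var = 0.0460 / 0.0298 = 1.5436
E[R] = Rf + β(Rm − Rf) = 2.9% + 1.5436 × (11.7% − 2.9%) = 16.4837%
α = Rp − E[R] = 9.8% − 16.4837% = -6.6837

-6.68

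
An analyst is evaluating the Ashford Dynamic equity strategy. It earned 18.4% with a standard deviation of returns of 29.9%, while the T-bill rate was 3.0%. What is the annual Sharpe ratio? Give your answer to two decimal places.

0.52

Sharpe = (Rp − Rf) / σp = (18.4% − 3.0%) / 29.9% = 15.40% / 29.9% = 0.5151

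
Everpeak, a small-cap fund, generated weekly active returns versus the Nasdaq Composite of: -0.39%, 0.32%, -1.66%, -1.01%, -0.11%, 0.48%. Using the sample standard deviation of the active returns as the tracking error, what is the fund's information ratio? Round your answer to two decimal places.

-0.48

r̄ = (-0.39 + 0.32 − 1.66 − 1.01 − 0.11 + 0.48) / 6 = -2.370 / 6 = -0.3950%
Sample σ = √[Σ(r − r̄)² / 5] = √[3.3366 / 5] = √0.6673 = 0.8169%
IR = r̄ / tracking error = -0.3950 / 0.8169 = -0.4835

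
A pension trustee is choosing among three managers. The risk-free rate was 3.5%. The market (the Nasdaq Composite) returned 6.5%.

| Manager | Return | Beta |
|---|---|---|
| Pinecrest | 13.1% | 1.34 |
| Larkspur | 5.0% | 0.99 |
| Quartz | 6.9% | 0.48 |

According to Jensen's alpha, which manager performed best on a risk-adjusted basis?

Pinecrest: α = 13.1% − [3.5% + 1.34 × (6.5% − 3.5%)] = 5.580
Larkspur: α = 5.0% − [3.5% + 0.99 × (6.5% − 3.5%)] = -1.470
Quartz: α = 6.9% − [3.5% + 0.48 × (6.5% − 3.5%)] = 1.960
Highest: Pinecrest (5.580).

Pinecrest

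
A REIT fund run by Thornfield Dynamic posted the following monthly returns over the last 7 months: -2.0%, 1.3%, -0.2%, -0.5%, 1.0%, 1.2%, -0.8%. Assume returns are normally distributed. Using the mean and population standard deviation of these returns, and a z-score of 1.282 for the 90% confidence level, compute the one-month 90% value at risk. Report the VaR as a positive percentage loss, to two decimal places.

Mean return r̄ = -0.00 / 7 = 0.0000%
Population σ = √[Σ(r − r̄)² / 7] = √[9.0600 / 7] = √1.2943 = 1.1377%
VaR = −(r̄ − z·σ) = −(0.0000 − 1.282 × 1.1377) = −(-1.4585) = 1.4585%

1.46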